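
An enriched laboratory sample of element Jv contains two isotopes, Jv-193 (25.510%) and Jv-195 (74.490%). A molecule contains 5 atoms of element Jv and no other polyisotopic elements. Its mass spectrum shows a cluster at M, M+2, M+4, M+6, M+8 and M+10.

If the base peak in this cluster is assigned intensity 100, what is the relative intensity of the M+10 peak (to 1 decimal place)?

58.4

Term probabilities: M 0.0011, M+2 0.0158, M+4 0.0921, M+6 0.2690, M+8 0.3927, M+10 0.2293. Base peak = M+8.
P(M+8) = C(5,4) × 0.25510^1 × 0.74490^4 = 5 × 0.2551 × 0.30788739 = 0.392710 (base)
P(M+10) = C(5,5) × 0.25510^0 × 0.74490^5 = 1 × 1.0000 × 0.22934531 = 0.229345
Relative intensity = 0.229345 / 0.392710 × 100 = 58.4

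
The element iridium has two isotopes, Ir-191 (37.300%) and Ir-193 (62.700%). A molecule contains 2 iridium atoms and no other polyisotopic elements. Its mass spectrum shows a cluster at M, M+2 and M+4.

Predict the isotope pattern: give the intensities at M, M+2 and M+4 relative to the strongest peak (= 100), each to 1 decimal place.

Expanding (0.37300 + 0.62700)^2:
P(M) = 0.37300^2 = 0.139129
P(M+2) = 2 × 0.37300^1 × 0.62700^1 = 0.467742
P(M+4) = 0.62700^2 = 0.393129
The M+2 peak is largest (0.467742); scaling to 100 gives 29.7 : 100.0 : 84.0.

29.7 : 100.0 : 84.0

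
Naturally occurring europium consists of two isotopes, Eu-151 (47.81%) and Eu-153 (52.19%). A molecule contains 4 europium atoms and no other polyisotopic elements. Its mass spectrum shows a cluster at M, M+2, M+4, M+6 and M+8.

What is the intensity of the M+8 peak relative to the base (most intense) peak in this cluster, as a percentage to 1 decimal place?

Binomial terms of (0.4781 + 0.5219)^4: M 0.0522, M+2 0.2281, M+4 0.3736, M+6 0.2719, M+8 0.0742 → M+4 is the base peak.
P(M+4) = C(4,2) × 0.4781^2 × 0.5219^2 = 6 × 0.22857961 × 0.27237961 = 0.373563 (base)
P(M+8) = C(4,4) × 0.4781^0 × 0.5219^4 = 1 × 1.0000 × 0.07419065 = 0.074191
Relative intensity = 0.074191 / 0.373563 × 100 = 19.9

19.9%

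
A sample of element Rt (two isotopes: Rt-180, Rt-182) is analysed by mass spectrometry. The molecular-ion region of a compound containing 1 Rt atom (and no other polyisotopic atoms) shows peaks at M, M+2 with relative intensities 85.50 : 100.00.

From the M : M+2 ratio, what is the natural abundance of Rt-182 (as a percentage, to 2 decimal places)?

Let p = fractional abundance of Rt-180. I(M+2)/I(M) = [C(1,1)·p^0·(1−p)] / p^1 = 1·(1−p)/p = 100.00/85.50 = 1.1696
(1−p)/p = 1.1696/1 = 1.1696  ⇒  p = 1/(1 + 1.1696) = 0.4609
Rt-180: 46.09%, Rt-182: 53.91%.

53.91%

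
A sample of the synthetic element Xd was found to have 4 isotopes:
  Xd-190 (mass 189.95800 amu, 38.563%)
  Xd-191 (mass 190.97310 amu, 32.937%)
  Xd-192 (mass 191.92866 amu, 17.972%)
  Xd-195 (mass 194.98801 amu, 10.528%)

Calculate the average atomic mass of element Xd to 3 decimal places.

Weight each isotope mass by its fractional abundance: 0.38563 × 189.95800 + 0.32937 × 190.97310 + 0.17972 × 191.92866 + 0.10528 × 194.98801
= 73.253504 + 62.900810 + 34.493419 + 20.528338 = 191.176071 amu

191.176 amu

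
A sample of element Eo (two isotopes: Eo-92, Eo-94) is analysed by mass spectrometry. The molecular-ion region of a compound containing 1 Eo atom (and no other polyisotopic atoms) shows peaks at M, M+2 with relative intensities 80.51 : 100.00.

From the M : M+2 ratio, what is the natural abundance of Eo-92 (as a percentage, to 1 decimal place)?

If p is the fraction of Eo that is Eo-92, then I(M+2)/I(M) = [C(1,1)·p^0·(1−p)] / p^1 = 1·(1−p)/p = 100.00/80.51 = 1.2421
(1−p)/p = 1.2421/1 = 1.2421  ⇒  p = 1/(1 + 1.2421) = 0.4460
Eo-92: 44.6%, Eo-94: 55.4%.

44.6%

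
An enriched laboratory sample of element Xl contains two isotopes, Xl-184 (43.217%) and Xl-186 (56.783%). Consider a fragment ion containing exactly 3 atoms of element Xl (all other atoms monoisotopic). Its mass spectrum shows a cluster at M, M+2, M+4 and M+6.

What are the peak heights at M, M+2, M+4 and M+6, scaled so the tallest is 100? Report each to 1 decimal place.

The 3 Xl atoms are independent, so intensities follow the terms of (0.43217 + 0.56783)^3.
P(M) = 0.43217^3 = 0.080717
P(M+2) = 3 × 0.43217^2 × 0.56783^1 = 0.318162
P(M+4) = 3 × 0.43217^1 × 0.56783^2 = 0.418035
P(M+6) = 0.56783^3 = 0.183086
The M+4 peak is largest (0.418035); scaling to 100 gives 19.3 : 76.1 : 100.0 : 43.8.

19.3 : 76.1 : 100.0 : 43.8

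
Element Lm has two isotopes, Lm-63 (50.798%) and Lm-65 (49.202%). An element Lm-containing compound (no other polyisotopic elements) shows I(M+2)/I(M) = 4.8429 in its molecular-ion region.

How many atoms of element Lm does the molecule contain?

5

With n Lm atoms, P(M+2)/P(M) = C(n,1)·p^(n−1)q / p^n = n·q/p = n · 0.49202/0.50798.
n = 4.8429 × 0.50798/0.49202 = 5.00 ≈ 5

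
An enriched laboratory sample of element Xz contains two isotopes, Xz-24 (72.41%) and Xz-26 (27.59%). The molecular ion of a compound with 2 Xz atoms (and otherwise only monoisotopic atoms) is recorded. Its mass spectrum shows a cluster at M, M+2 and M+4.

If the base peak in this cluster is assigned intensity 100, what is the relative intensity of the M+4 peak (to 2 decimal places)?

Binomial terms of (0.7241 + 0.2759)^2: M 0.5243, M+2 0.3996, M+4 0.0761 → M is the base peak.
P(M) = C(2,0) × 0.7241^2 × 0.2759^0 = 1 × 0.52432081 × 1.0000 = 0.524321 (base)
P(M+4) = C(2,2) × 0.7241^0 × 0.2759^2 = 1 × 1.0000 × 0.07612081 = 0.076121
Relative intensity = 0.076121 / 0.524321 × 100 = 14.52

14.52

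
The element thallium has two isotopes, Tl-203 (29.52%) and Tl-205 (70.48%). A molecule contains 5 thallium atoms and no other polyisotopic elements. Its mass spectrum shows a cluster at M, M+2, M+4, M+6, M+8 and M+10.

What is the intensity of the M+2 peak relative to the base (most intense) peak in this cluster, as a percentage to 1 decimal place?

7.3%

Term probabilities: M 0.0022, M+2 0.0268, M+4 0.1278, M+6 0.3051, M+8 0.3642, M+10 0.1739. Base peak = M+8.
P(M+8) = C(5,4) × 0.2952^1 × 0.7048^4 = 5 × 0.2952 × 0.24675365 = 0.364208 (base)
P(M+2) = C(5,1) × 0.2952^4 × 0.7048^1 = 5 × 0.00759391 × 0.7048 = 0.026761
Relative intensity = 0.026761 / 0.364208 × 100 = 7.3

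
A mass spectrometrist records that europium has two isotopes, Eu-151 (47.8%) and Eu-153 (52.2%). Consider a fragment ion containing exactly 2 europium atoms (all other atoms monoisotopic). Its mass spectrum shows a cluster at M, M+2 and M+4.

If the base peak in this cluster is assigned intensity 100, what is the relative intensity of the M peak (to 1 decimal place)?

45.8

Term probabilities: M 0.2285, M+2 0.4990, M+4 0.2725. Base peak = M+2.
P(M+2) = C(2,1) × 0.478^1 × 0.522^1 = 2 × 0.4780 × 0.5220 = 0.499032 (base)
P(M) = C(2,0) × 0.478^2 × 0.522^0 = 1 × 0.228484 × 1.0000 = 0.228484
Relative intensity = 0.228484 / 0.499032 × 100 = 45.8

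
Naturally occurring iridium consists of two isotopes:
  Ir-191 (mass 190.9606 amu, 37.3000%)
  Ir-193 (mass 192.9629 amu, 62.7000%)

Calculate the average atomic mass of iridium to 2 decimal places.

Ar = Σ fᵢ·mᵢ = 0.373000 × 190.9606 + 0.627000 × 192.9629
= 71.22830 + 120.98774 = 192.21604 amu

192.22 amu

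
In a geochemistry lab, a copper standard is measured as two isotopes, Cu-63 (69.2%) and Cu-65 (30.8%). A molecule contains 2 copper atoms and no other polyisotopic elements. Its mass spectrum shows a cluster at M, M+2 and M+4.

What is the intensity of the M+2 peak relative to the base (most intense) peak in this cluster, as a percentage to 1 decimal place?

Term probabilities: M 0.4789, M+2 0.4263, M+4 0.0949. Base peak = M.
P(M) = C(2,0) × 0.692^2 × 0.308^0 = 1 × 0.478864 × 1.0000 = 0.478864 (base)
P(M+2) = C(2,1) × 0.692^1 × 0.308^1 = 2 × 0.6920 × 0.3080 = 0.426272
Relative intensity = 0.426272 / 0.478864 × 100 = 89.0

89.0%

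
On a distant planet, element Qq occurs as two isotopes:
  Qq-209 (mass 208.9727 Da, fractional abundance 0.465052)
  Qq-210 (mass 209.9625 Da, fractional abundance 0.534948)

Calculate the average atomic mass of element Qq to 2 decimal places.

209.50 Da

Weight each isotope mass by its fractional abundance: 0.465052 × 208.9727 + 0.534948 × 209.9625
= 97.18317 + 112.31902 = 209.50219 Da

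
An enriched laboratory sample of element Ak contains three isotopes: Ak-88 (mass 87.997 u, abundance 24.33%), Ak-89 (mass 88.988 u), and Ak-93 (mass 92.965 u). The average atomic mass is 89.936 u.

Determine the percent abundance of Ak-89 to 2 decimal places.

The remaining 75.67% is split between Ak-89 (fraction x) and Ak-93 (fraction 0.7567 − x).
Substituting: 88.988x + 92.965(0.7567 − x) = 68.5263299
(88.988 − 92.965)x = -1.8202856  ⇒  x = 0.45770, y = 0.29900
Ak-89: 45.77%, Ak-93: 29.90%.

45.77%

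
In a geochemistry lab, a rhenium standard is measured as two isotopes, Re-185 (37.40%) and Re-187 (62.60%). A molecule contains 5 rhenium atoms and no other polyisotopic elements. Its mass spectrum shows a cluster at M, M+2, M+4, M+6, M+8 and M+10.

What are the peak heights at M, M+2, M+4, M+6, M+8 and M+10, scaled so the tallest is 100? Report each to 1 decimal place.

2.1 : 17.8 : 59.7 : 100.0 : 83.7 : 28.0

Expanding (0.3740 + 0.6260)^5:
P(M) = 0.3740^5 = 0.007317
P(M+2) = 5 × 0.3740^4 × 0.6260^1 = 0.061239
P(M+4) = 10 × 0.3740^3 × 0.6260^2 = 0.205005
P(M+6) = 10 × 0.3740^2 × 0.6260^3 = 0.343136
P(M+8) = 5 × 0.3740^1 × 0.6260^4 = 0.287170
P(M+10) = 0.6260^5 = 0.096133
The M+6 peak is largest (0.343136); scaling to 100 gives 2.1 : 17.8 : 59.7 : 100.0 : 83.7 : 28.0.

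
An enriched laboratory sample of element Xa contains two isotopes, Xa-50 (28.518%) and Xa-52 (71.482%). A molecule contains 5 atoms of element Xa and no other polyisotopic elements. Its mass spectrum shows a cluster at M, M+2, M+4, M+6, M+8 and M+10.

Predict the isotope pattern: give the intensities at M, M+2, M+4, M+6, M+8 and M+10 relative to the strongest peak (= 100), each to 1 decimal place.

0.5 : 6.3 : 31.8 : 79.8 : 100.0 : 50.1

Each Xa atom is independently Xa-50 (p = 0.28518) or Xa-52 (q = 0.71482); the cluster is the binomial expansion (p + q)^5.
P(M) = 0.28518^5 = 0.001886
P(M+2) = 5 × 0.28518^4 × 0.71482^1 = 0.023640
P(M+4) = 10 × 0.28518^3 × 0.71482^2 = 0.118509
P(M+6) = 10 × 0.28518^2 × 0.71482^3 = 0.297049
P(M+8) = 5 × 0.28518^1 × 0.71482^4 = 0.372285
P(M+10) = 0.71482^5 = 0.186631
The M+8 peak is largest (0.372285); scaling to 100 gives 0.5 : 6.3 : 31.8 : 79.8 : 100.0 : 50.1.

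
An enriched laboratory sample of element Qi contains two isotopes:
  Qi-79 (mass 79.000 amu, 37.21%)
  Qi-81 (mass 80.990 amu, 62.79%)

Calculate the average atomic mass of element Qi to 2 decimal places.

80.25 amu

Weight each isotope mass by its fractional abundance: 0.3721 × 79.000 + 0.6279 × 80.990
= 29.3959 + 50.8536 = 80.2495 amu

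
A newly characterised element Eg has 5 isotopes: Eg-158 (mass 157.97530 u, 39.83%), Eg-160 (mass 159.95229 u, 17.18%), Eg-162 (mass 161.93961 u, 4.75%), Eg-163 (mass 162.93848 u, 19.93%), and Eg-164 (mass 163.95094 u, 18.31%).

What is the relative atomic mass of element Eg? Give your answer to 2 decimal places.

160.59 u

Weight each isotope mass by its fractional abundance: 0.3983 × 157.97530 + 0.1718 × 159.95229 + 0.0475 × 161.93961 + 0.1993 × 162.93848 + 0.1831 × 163.95094
= 62.921562 + 27.479803 + 7.692131 + 32.473639 + 30.019417 = 160.586552 u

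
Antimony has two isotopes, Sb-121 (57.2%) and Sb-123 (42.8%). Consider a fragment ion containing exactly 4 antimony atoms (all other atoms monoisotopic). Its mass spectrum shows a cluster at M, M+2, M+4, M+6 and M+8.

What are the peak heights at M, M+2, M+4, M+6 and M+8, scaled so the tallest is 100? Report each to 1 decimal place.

The 4 Sb atoms are independent, so intensities follow the terms of (0.572 + 0.428)^4.
P(M) = 0.572^4 = 0.107049
P(M+2) = 4 × 0.572^3 × 0.428^1 = 0.320400
P(M+4) = 6 × 0.572^2 × 0.428^2 = 0.359609
P(M+6) = 4 × 0.572^1 × 0.428^3 = 0.179385
P(M+8) = 0.428^4 = 0.033556
The M+4 peak is largest (0.359609); scaling to 100 gives 29.8 : 89.1 : 100.0 : 49.9 : 9.3.

29.8 : 89.1 : 100.0 : 49.9 : 9.3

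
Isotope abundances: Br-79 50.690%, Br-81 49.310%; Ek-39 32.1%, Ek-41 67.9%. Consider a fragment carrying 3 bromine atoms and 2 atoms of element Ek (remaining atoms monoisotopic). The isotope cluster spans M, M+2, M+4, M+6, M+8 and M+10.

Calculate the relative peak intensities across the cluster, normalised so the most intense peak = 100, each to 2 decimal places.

Bromine pattern (n=3): 0.13024674 : 0.3801026 : 0.36975457 : 0.11989609
Element Ek pattern (n=2): 0.103041 : 0.435918 : 0.461041
Convolve the two distributions (both contribute in 2-u steps):
  M: 0.13024674×0.103041 = 0.013421
  M+2: 0.13024674×0.435918 + 0.3801026×0.103041 = 0.095943
  M+4: 0.13024674×0.461041 + 0.3801026×0.435918 + 0.36975457×0.103041 = 0.263843
  M+6: 0.3801026×0.461041 + 0.36975457×0.435918 + 0.11989609×0.103041 = 0.348780
  M+8: 0.36975457×0.461041 + 0.11989609×0.435918 = 0.222737
  M+10: 0.11989609×0.461041 = 0.055277
Scale to base peak (0.348780) = 100: 3.85 : 27.51 : 75.65 : 100.00 : 63.86 : 15.85

3.85 : 27.51 : 75.65 : 100.00 : 63.86 : 15.85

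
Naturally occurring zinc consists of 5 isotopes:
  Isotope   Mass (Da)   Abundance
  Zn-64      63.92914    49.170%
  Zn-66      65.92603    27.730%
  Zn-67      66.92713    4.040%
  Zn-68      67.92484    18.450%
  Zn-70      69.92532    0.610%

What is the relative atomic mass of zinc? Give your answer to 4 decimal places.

65.3778 Da

Weight each isotope mass by its fractional abundance: 0.49170 × 63.92914 + 0.27730 × 65.92603 + 0.04040 × 66.92713 + 0.18450 × 67.92484 + 0.00610 × 69.92532
= 31.433958 + 18.281288 + 2.703856 + 12.532133 + 0.426544 = 65.377779 Da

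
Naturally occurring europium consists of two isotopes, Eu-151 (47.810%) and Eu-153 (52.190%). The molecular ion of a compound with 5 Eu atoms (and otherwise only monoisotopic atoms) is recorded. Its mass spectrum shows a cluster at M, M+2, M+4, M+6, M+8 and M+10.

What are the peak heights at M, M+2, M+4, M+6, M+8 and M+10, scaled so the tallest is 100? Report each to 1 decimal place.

Each Eu atom is independently Eu-151 (p = 0.47810) or Eu-153 (q = 0.52190); the cluster is the binomial expansion (p + q)^5.
P(M) = 0.47810^5 = 0.024980
P(M+2) = 5 × 0.47810^4 × 0.52190^1 = 0.136343
P(M+4) = 10 × 0.47810^3 × 0.52190^2 = 0.297667
P(M+6) = 10 × 0.47810^2 × 0.52190^3 = 0.324937
P(M+8) = 5 × 0.47810^1 × 0.52190^4 = 0.177353
P(M+10) = 0.52190^5 = 0.038720
The M+6 peak is largest (0.324937); scaling to 100 gives 7.7 : 42.0 : 91.6 : 100.0 : 54.6 : 11.9.

7.7 : 42.0 : 91.6 : 100.0 : 54.6 : 11.9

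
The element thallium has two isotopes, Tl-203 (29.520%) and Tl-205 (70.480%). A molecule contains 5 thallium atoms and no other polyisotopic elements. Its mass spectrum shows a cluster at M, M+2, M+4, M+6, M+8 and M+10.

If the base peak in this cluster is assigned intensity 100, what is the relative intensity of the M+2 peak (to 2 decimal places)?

7.35

Binomial terms of (0.29520 + 0.70480)^5: M 0.0022, M+2 0.0268, M+4 0.1278, M+6 0.3051, M+8 0.3642, M+10 0.1739 → M+8 is the base peak.
P(M+8) = C(5,4) × 0.29520^1 × 0.70480^4 = 5 × 0.2952 × 0.24675365 = 0.364208 (base)
P(M+2) = C(5,1) × 0.29520^4 × 0.70480^1 = 5 × 0.00759391 × 0.7048 = 0.026761
Relative intensity = 0.026761 / 0.364208 × 100 = 7.35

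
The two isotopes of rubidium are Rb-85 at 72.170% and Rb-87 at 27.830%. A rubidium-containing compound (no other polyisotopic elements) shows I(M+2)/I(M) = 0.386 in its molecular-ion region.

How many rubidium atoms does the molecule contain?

1

With n Rb atoms, P(M+2)/P(M) = C(n,1)·p^(n−1)q / p^n = n·q/p = n · 0.27830/0.72170.
n = 0.386 × 0.72170/0.27830 = 1.00 ≈ 1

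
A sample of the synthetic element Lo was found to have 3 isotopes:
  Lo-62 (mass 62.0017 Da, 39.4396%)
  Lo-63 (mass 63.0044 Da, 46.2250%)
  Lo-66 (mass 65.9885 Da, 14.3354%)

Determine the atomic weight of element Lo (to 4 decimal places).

63.0367 Da

Weight each isotope mass by its fractional abundance: 0.394396 × 62.0017 + 0.462250 × 63.0044 + 0.143354 × 65.9885
= 24.45322 + 29.12378 + 9.45972 = 63.03672 Da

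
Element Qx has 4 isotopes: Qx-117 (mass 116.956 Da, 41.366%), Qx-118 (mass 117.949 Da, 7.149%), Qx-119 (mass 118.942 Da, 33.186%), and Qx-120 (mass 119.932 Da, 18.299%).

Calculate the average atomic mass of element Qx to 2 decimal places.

118.23 Da

Ar = Σ fᵢ·mᵢ = 0.41366 × 116.956 + 0.07149 × 117.949 + 0.33186 × 118.942 + 0.18299 × 119.932
= 48.3800 + 8.4322 + 39.4721 + 21.9464 = 118.2307 Da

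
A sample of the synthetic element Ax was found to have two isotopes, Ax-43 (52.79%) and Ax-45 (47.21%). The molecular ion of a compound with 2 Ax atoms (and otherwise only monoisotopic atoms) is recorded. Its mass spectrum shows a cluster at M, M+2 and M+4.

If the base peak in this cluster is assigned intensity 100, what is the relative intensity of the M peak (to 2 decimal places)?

(0.5279 + 0.4721)^2 gives M 0.2787, M+2 0.4984, M+4 0.2229; the largest is M+2.
P(M+2) = C(2,1) × 0.5279^1 × 0.4721^1 = 2 × 0.5279 × 0.4721 = 0.498443 (base)
P(M) = C(2,0) × 0.5279^2 × 0.4721^0 = 1 × 0.27867841 × 1.0000 = 0.278678
Relative intensity = 0.278678 / 0.498443 × 100 = 55.91

55.91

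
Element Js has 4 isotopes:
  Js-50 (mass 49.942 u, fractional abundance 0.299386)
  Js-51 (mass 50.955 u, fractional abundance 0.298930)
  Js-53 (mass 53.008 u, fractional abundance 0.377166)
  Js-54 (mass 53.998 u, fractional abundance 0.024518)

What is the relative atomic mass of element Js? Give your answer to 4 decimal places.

Ar = Σ fᵢ·mᵢ = 0.299386 × 49.942 + 0.298930 × 50.955 + 0.377166 × 53.008 + 0.024518 × 53.998
= 14.95194 + 15.23198 + 19.99282 + 1.32392 = 51.50066 u

51.5007 u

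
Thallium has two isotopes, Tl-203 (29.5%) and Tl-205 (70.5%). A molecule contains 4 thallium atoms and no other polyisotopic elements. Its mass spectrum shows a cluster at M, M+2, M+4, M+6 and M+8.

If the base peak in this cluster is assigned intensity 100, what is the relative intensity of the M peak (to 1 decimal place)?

(0.295 + 0.705)^4 gives M 0.0076, M+2 0.0724, M+4 0.2595, M+6 0.4135, M+8 0.2470; the largest is M+6.
P(M+6) = C(4,3) × 0.295^1 × 0.705^3 = 4 × 0.2950 × 0.35040263 = 0.413475 (base)
P(M) = C(4,0) × 0.295^4 × 0.705^0 = 1 × 0.00757335 × 1.0000 = 0.007573
Relative intensity = 0.007573 / 0.413475 × 100 = 1.8

1.8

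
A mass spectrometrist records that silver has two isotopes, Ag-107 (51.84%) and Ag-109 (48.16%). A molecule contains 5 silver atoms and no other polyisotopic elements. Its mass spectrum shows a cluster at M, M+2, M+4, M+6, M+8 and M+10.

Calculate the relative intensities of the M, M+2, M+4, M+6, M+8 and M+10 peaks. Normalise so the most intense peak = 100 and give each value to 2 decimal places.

11.59 : 53.82 : 100.00 : 92.90 : 43.15 : 8.02

Expanding (0.5184 + 0.4816)^5:
P(M) = 0.5184^5 = 0.037439
P(M+2) = 5 × 0.5184^4 × 0.4816^1 = 0.173907
P(M+4) = 10 × 0.5184^3 × 0.4816^2 = 0.323123
P(M+6) = 10 × 0.5184^2 × 0.4816^3 = 0.300185
P(M+8) = 5 × 0.5184^1 × 0.4816^4 = 0.139438
P(M+10) = 0.4816^5 = 0.025908
The M+4 peak is largest (0.323123); scaling to 100 gives 11.59 : 53.82 : 100.00 : 92.90 : 43.15 : 8.02.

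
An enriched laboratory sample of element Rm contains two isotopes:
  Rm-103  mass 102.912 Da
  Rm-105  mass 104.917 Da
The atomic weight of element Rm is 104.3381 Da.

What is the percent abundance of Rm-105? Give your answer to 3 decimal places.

71.127%

Writing the weighted mean with unknown fraction x of Rm-103:
102.912·x + 104.917·(1 − x) = 104.3381
(102.912 − 104.917)·x = 104.3381 − 104.917
x = -0.5789 / -2.005 = 0.28873 → 28.873% Rm-103, 71.127% Rm-105.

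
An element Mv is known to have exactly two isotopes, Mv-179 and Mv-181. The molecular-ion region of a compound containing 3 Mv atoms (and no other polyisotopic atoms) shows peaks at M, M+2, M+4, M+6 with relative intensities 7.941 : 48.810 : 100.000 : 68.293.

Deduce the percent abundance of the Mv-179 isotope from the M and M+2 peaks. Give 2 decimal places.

32.80%

Write p for the Mv-179 fraction. I(M+2)/I(M) = [C(3,1)·p^2·(1−p)] / p^3 = 3·(1−p)/p = 48.810/7.941 = 6.1466
(1−p)/p = 6.1466/3 = 2.0489  ⇒  p = 1/(1 + 2.0489) = 0.3280
Mv-179: 32.80%, Mv-181: 67.20%.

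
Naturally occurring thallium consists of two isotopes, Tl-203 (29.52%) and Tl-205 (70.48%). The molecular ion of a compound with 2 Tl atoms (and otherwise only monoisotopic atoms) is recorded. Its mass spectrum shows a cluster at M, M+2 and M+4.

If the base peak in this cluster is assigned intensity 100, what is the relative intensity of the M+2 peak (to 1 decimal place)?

(0.2952 + 0.7048)^2 gives M 0.0871, M+2 0.4161, M+4 0.4967; the largest is M+4.
P(M+4) = C(2,2) × 0.2952^0 × 0.7048^2 = 1 × 1.0000 × 0.49674304 = 0.496743 (base)
P(M+2) = C(2,1) × 0.2952^1 × 0.7048^1 = 2 × 0.2952 × 0.7048 = 0.416114
Relative intensity = 0.416114 / 0.496743 × 100 = 83.8

83.8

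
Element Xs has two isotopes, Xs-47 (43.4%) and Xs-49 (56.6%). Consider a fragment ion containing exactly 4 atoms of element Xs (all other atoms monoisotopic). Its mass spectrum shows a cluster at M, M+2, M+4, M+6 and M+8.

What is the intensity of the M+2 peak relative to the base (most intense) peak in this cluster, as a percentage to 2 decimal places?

Term probabilities: M 0.0355, M+2 0.1851, M+4 0.3620, M+6 0.3148, M+8 0.1026. Base peak = M+4.
P(M+4) = C(4,2) × 0.434^2 × 0.566^2 = 6 × 0.188356 × 0.320356 = 0.362046 (base)
P(M+2) = C(4,1) × 0.434^3 × 0.566^1 = 4 × 0.0817465 × 0.5660 = 0.185074
Relative intensity = 0.185074 / 0.362046 × 100 = 51.12

51.12%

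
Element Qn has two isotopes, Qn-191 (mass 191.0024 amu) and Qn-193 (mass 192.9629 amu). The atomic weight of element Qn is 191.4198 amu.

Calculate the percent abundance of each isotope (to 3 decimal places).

With x = fraction of Qn-191 (so Qn-193 is 1 − x):
191.0024·x + 192.9629·(1 − x) = 191.4198
(191.0024 − 192.9629)·x = 191.4198 − 192.9629
x = -1.5431 / -1.9605 = 0.78710 → 78.710% Qn-191, 21.290% Qn-193.

Qn-191: 78.710%, Qn-193: 21.290%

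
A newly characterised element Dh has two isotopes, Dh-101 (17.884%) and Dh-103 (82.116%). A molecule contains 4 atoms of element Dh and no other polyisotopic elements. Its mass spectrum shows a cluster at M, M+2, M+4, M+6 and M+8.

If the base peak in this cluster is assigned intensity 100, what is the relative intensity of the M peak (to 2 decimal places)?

0.22

Term probabilities: M 0.0010, M+2 0.0188, M+4 0.1294, M+6 0.3961, M+8 0.4547. Base peak = M+8.
P(M+8) = C(4,4) × 0.17884^0 × 0.82116^4 = 1 × 1.0000 × 0.45468554 = 0.454686 (base)
P(M) = C(4,0) × 0.17884^4 × 0.82116^0 = 1 × 0.00102296 × 1.0000 = 0.001023
Relative intensity = 0.001023 / 0.454686 × 100 = 0.22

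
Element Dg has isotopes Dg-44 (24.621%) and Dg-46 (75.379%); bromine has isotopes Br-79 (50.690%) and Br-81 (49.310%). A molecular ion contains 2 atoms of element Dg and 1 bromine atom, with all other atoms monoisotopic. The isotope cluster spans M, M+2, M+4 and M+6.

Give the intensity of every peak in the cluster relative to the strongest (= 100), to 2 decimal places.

6.52 : 46.29 : 100.00 : 59.48

Element Dg pattern (n=2): 0.06061936 : 0.37118127 : 0.56819936
Bromine pattern (n=1): 0.5069 : 0.4931
Convolve the two distributions (both contribute in 2-u steps):
  M: 0.06061936×0.5069 = 0.030728
  M+2: 0.06061936×0.4931 + 0.37118127×0.5069 = 0.218043
  M+4: 0.37118127×0.4931 + 0.56819936×0.5069 = 0.471050
  M+6: 0.56819936×0.4931 = 0.280179
Scale to base peak (0.471050) = 100: 6.52 : 46.29 : 100.00 : 59.48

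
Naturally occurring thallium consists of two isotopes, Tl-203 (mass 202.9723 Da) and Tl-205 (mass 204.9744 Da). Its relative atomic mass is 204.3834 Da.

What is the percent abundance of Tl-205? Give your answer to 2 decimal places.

Writing the weighted mean with unknown fraction x of Tl-203:
202.9723·x + 204.9744·(1 − x) = 204.3834
(202.9723 − 204.9744)·x = 204.3834 − 204.9744
x = -0.5910 / -2.0021 = 0.29519 → 29.52% Tl-203, 70.48% Tl-205.

70.48%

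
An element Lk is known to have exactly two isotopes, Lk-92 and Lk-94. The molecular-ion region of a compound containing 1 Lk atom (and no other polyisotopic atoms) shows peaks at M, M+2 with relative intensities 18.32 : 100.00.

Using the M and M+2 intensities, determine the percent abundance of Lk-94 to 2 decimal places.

If p is the fraction of Lk that is Lk-92, then I(M+2)/I(M) = [C(1,1)·p^0·(1−p)] / p^1 = 1·(1−p)/p = 100.00/18.32 = 5.4585
(1−p)/p = 5.4585/1 = 5.4585  ⇒  p = 1/(1 + 5.4585) = 0.1548
Lk-92: 15.48%, Lk-94: 84.52%.

84.52%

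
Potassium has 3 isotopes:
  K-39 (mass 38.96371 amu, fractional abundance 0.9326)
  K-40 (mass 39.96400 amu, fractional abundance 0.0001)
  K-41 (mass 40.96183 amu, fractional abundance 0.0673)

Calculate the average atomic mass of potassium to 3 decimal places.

Ar = Σ fᵢ·mᵢ = 0.9326 × 38.96371 + 0.0001 × 39.96400 + 0.0673 × 40.96183
= 36.337556 + 0.003996 + 2.756731 = 39.098283 amu

39.098 amu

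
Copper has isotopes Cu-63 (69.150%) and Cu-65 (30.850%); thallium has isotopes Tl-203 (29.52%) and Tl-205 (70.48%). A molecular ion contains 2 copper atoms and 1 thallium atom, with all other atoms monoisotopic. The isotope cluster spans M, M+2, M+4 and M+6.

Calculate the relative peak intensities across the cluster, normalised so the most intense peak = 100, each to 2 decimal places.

Copper pattern (n=2): 0.47817225 : 0.4266555 : 0.09517225
Thallium pattern (n=1): 0.2952 : 0.7048
Convolve the two distributions (both contribute in 2-u steps):
  M: 0.47817225×0.2952 = 0.141156
  M+2: 0.47817225×0.7048 + 0.4266555×0.2952 = 0.462965
  M+4: 0.4266555×0.7048 + 0.09517225×0.2952 = 0.328802
  M+6: 0.09517225×0.7048 = 0.067077
Scale to base peak (0.462965) = 100: 30.49 : 100.00 : 71.02 : 14.49

30.49 : 100.00 : 71.02 : 14.49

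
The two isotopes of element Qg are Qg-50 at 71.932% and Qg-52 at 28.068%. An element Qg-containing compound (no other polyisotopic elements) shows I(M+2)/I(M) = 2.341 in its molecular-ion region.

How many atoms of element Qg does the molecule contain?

The M+2/M ratio from n Qg atoms is n · q/p = n · 0.28068/0.71932.
n = 2.341 × 0.71932/0.28068 = 6.00 ≈ 6

6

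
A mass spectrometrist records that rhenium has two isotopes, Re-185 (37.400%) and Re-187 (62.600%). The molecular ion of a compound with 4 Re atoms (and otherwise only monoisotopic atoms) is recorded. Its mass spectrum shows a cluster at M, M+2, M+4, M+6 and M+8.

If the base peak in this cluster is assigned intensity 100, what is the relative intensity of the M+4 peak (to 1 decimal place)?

Term probabilities: M 0.0196, M+2 0.1310, M+4 0.3289, M+6 0.3670, M+8 0.1536. Base peak = M+6.
P(M+6) = C(4,3) × 0.37400^1 × 0.62600^3 = 4 × 0.3740 × 0.24531438 = 0.366990 (base)
P(M+4) = C(4,2) × 0.37400^2 × 0.62600^2 = 6 × 0.139876 × 0.391876 = 0.328884
Relative intensity = 0.328884 / 0.366990 × 100 = 89.6

89.6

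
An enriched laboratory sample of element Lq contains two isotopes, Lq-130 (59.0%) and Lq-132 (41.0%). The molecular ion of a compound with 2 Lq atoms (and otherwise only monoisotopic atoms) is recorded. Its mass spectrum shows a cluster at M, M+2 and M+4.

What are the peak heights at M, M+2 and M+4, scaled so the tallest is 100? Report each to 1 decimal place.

72.0 : 100.0 : 34.7

Expanding (0.590 + 0.410)^2:
P(M) = 0.590^2 = 0.348100
P(M+2) = 2 × 0.590^1 × 0.410^1 = 0.483800
P(M+4) = 0.410^2 = 0.168100
The M+2 peak is largest (0.483800); scaling to 100 gives 72.0 : 100.0 : 34.7.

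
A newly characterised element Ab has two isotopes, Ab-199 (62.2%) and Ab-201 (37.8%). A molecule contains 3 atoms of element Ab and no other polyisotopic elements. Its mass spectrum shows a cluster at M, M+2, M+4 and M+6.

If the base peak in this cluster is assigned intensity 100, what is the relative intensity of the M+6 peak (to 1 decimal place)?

(0.622 + 0.378)^3 gives M 0.2406, M+2 0.4387, M+4 0.2666, M+6 0.0540; the largest is M+2.
P(M+2) = C(3,1) × 0.622^2 × 0.378^1 = 3 × 0.386884 × 0.3780 = 0.438726 (base)
P(M+6) = C(3,3) × 0.622^0 × 0.378^3 = 1 × 1.0000 × 0.05401015 = 0.054010
Relative intensity = 0.054010 / 0.438726 × 100 = 12.3

12.3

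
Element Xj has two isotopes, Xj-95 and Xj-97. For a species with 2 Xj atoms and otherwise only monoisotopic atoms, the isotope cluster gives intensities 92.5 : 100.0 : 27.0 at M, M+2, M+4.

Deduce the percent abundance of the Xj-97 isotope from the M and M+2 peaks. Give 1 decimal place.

35.1%

Let p = fractional abundance of Xj-95. I(M+2)/I(M) = [C(2,1)·p^1·(1−p)] / p^2 = 2·(1−p)/p = 100.0/92.5 = 1.0811
(1−p)/p = 1.0811/2 = 0.5405  ⇒  p = 1/(1 + 0.5405) = 0.6491
Xj-95: 64.9%, Xj-97: 35.1%.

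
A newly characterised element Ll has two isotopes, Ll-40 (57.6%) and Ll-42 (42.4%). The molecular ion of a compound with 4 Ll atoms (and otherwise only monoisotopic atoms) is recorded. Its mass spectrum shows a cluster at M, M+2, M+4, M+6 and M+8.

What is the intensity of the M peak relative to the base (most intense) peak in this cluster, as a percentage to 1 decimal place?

30.8%

Binomial terms of (0.576 + 0.424)^4: M 0.1101, M+2 0.3241, M+4 0.3579, M+6 0.1756, M+8 0.0323 → M+4 is the base peak.
P(M+4) = C(4,2) × 0.576^2 × 0.424^2 = 6 × 0.331776 × 0.179776 = 0.357872 (base)
P(M) = C(4,0) × 0.576^4 × 0.424^0 = 1 × 0.11007531 × 1.0000 = 0.110075
Relative intensity = 0.110075 / 0.357872 × 100 = 30.8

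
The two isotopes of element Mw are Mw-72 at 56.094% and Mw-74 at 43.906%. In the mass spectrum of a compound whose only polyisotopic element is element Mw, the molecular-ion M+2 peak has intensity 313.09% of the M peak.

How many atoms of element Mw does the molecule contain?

With n Mw atoms, P(M+2)/P(M) = C(n,1)·p^(n−1)q / p^n = n·q/p = n · 0.43906/0.56094.
n = 3.1309 × 0.56094/0.43906 = 4.00 ≈ 4

4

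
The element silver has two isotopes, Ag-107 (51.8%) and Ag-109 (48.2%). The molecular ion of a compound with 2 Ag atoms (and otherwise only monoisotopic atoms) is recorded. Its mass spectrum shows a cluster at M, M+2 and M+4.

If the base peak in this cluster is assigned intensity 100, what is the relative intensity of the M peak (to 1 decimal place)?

(0.518 + 0.482)^2 gives M 0.2683, M+2 0.4994, M+4 0.2323; the largest is M+2.
P(M+2) = C(2,1) × 0.518^1 × 0.482^1 = 2 × 0.5180 × 0.4820 = 0.499352 (base)
P(M) = C(2,0) × 0.518^2 × 0.482^0 = 1 × 0.268324 × 1.0000 = 0.268324
Relative intensity = 0.268324 / 0.499352 × 100 = 53.7

53.7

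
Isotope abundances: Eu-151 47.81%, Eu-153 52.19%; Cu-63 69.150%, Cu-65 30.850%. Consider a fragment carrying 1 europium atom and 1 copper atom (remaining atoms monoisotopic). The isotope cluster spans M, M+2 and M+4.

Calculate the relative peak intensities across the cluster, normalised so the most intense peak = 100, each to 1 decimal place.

Europium pattern (n=1): 0.4781 : 0.5219
Copper pattern (n=1): 0.6915 : 0.3085
Convolve the two distributions (both contribute in 2-u steps):
  M: 0.4781×0.6915 = 0.330606
  M+2: 0.4781×0.3085 + 0.5219×0.6915 = 0.508388
  M+4: 0.5219×0.3085 = 0.161006
Scale to base peak (0.508388) = 100: 65.0 : 100.0 : 31.7

65.0 : 100.0 : 31.7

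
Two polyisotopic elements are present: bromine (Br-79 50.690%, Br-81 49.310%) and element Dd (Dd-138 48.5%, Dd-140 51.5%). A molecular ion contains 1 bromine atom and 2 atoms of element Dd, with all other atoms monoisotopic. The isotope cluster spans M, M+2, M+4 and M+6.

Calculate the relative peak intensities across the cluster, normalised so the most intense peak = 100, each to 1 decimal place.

31.3 : 97.0 : 100.0 : 34.3

Bromine pattern (n=1): 0.5069 : 0.4931
Element Dd pattern (n=2): 0.235225 : 0.49955 : 0.265225
Convolve the two distributions (both contribute in 2-u steps):
  M: 0.5069×0.235225 = 0.119236
  M+2: 0.5069×0.49955 + 0.4931×0.235225 = 0.369211
  M+4: 0.5069×0.265225 + 0.4931×0.49955 = 0.380771
  M+6: 0.4931×0.265225 = 0.130782
Scale to base peak (0.380771) = 100: 31.3 : 97.0 : 100.0 : 34.3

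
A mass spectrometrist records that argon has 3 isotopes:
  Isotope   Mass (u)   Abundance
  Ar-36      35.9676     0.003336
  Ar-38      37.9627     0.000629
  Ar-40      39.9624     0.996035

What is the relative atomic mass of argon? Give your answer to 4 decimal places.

39.9478 u

Ar = Σ fᵢ·mᵢ = 0.003336 × 35.9676 + 0.000629 × 37.9627 + 0.996035 × 39.9624
= 0.11999 + 0.02388 + 39.80395 = 39.94782 u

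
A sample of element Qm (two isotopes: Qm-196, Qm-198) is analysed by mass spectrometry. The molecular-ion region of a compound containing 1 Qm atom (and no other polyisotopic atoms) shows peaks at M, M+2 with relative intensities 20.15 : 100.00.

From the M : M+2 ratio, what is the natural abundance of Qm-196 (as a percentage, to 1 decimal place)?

Let p = fractional abundance of Qm-196. I(M+2)/I(M) = [C(1,1)·p^0·(1−p)] / p^1 = 1·(1−p)/p = 100.00/20.15 = 4.9628
(1−p)/p = 4.9628/1 = 4.9628  ⇒  p = 1/(1 + 4.9628) = 0.1677
Qm-196: 16.8%, Qm-198: 83.2%.

16.8%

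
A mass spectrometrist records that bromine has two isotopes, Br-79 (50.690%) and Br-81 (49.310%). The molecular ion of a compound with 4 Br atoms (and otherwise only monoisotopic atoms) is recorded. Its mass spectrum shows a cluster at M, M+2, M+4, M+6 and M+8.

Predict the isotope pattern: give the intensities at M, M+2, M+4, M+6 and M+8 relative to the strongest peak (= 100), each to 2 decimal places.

17.61 : 68.53 : 100.00 : 64.85 : 15.77

Each Br atom is independently Br-79 (p = 0.50690) or Br-81 (q = 0.49310); the cluster is the binomial expansion (p + q)^4.
P(M) = 0.50690^4 = 0.066022
P(M+2) = 4 × 0.50690^3 × 0.49310^1 = 0.256899
P(M+4) = 6 × 0.50690^2 × 0.49310^2 = 0.374857
P(M+6) = 4 × 0.50690^1 × 0.49310^3 = 0.243101
P(M+8) = 0.49310^4 = 0.059121
The M+4 peak is largest (0.374857); scaling to 100 gives 17.61 : 68.53 : 100.00 : 64.85 : 15.77.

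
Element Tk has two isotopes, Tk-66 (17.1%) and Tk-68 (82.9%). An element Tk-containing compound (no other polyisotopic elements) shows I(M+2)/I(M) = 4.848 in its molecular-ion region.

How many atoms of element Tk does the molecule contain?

1

For n independent Tk atoms, I(M+2)/I(M) = n · (abundance Tk-68) / (abundance Tk-66) = n · 0.829/0.171.
n = 4.848 × 0.171/0.829 = 1.00 ≈ 1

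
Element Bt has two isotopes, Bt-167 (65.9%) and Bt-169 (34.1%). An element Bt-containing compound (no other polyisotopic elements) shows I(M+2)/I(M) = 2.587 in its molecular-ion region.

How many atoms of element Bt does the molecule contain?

5

With n Bt atoms, P(M+2)/P(M) = C(n,1)·p^(n−1)q / p^n = n·q/p = n · 0.341/0.659.
n = 2.587 × 0.659/0.341 = 5.00 ≈ 5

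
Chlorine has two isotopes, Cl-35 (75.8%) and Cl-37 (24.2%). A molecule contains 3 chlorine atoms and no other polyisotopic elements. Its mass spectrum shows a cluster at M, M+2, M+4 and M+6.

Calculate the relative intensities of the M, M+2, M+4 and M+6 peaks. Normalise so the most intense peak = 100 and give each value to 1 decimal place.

100.0 : 95.8 : 30.6 : 3.3

The 3 Cl atoms are independent, so intensities follow the terms of (0.758 + 0.242)^3.
P(M) = 0.758^3 = 0.435520
P(M+2) = 3 × 0.758^2 × 0.242^1 = 0.417133
P(M+4) = 3 × 0.758^1 × 0.242^2 = 0.133175
P(M+6) = 0.242^3 = 0.014172
The M peak is largest (0.435520); scaling to 100 gives 100.0 : 95.8 : 30.6 : 3.3.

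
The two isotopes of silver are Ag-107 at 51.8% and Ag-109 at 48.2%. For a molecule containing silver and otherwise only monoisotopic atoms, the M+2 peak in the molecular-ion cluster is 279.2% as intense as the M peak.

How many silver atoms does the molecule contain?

3

The M+2/M ratio from n Ag atoms is n · q/p = n · 0.482/0.518.
n = 2.792 × 0.518/0.482 = 3.00 ≈ 3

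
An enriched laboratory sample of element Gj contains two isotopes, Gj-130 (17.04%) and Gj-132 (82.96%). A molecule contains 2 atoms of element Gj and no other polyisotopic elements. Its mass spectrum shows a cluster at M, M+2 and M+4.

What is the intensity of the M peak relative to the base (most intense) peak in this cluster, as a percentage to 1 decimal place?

4.2%

Term probabilities: M 0.0290, M+2 0.2827, M+4 0.6882. Base peak = M+4.
P(M+4) = C(2,2) × 0.1704^0 × 0.8296^2 = 1 × 1.0000 × 0.68823616 = 0.688236 (base)
P(M) = C(2,0) × 0.1704^2 × 0.8296^0 = 1 × 0.02903616 × 1.0000 = 0.029036
Relative intensity = 0.029036 / 0.688236 × 100 = 4.2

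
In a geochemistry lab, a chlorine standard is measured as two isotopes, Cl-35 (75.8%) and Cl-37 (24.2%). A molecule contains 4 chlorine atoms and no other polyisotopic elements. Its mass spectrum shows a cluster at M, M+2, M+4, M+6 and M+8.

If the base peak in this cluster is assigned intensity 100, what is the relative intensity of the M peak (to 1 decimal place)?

Term probabilities: M 0.3301, M+2 0.4216, M+4 0.2019, M+6 0.0430, M+8 0.0034. Base peak = M+2.
P(M+2) = C(4,1) × 0.758^3 × 0.242^1 = 4 × 0.43551951 × 0.2420 = 0.421583 (base)
P(M) = C(4,0) × 0.758^4 × 0.242^0 = 1 × 0.33012379 × 1.0000 = 0.330124
Relative intensity = 0.330124 / 0.421583 × 100 = 78.3

78.3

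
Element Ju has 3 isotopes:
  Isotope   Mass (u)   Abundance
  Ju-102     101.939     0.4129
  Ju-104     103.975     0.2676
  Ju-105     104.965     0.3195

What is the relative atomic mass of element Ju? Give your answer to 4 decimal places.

The abundance-weighted mean is 0.4129 × 101.939 + 0.2676 × 103.975 + 0.3195 × 104.965
= 42.09061 + 27.82371 + 33.53632 = 103.45064 u

103.4506 u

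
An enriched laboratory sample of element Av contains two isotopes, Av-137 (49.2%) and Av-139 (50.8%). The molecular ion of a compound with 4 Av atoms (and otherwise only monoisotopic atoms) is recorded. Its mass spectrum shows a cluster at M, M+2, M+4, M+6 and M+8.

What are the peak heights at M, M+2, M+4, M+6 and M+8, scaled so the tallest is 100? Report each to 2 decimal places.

The 4 Av atoms are independent, so intensities follow the terms of (0.492 + 0.508)^4.
P(M) = 0.492^4 = 0.058595
P(M+2) = 4 × 0.492^3 × 0.508^1 = 0.242002
P(M+4) = 6 × 0.492^2 × 0.508^2 = 0.374808
P(M+6) = 4 × 0.492^1 × 0.508^3 = 0.257998
P(M+8) = 0.508^4 = 0.066597
The M+4 peak is largest (0.374808); scaling to 100 gives 15.63 : 64.57 : 100.00 : 68.83 : 17.77.

15.63 : 64.57 : 100.00 : 68.83 : 17.77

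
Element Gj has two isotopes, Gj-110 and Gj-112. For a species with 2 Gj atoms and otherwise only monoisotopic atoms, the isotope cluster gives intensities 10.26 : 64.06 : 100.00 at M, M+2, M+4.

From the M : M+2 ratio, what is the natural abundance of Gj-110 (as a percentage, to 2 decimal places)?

24.26%

If p is the fraction of Gj that is Gj-110, then I(M+2)/I(M) = [C(2,1)·p^1·(1−p)] / p^2 = 2·(1−p)/p = 64.06/10.26 = 6.2437
(1−p)/p = 6.2437/2 = 3.1218  ⇒  p = 1/(1 + 3.1218) = 0.2426
Gj-110: 24.26%, Gj-112: 75.74%.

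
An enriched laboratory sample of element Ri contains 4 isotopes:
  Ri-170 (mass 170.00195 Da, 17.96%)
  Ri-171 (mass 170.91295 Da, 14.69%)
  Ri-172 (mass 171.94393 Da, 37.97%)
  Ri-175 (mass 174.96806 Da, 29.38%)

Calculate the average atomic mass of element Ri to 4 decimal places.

Ar = Σ fᵢ·mᵢ = 0.1796 × 170.00195 + 0.1469 × 170.91295 + 0.3797 × 171.94393 + 0.2938 × 174.96806
= 30.532350 + 25.107112 + 65.287110 + 51.405616 = 172.332188 Da

172.3322 Da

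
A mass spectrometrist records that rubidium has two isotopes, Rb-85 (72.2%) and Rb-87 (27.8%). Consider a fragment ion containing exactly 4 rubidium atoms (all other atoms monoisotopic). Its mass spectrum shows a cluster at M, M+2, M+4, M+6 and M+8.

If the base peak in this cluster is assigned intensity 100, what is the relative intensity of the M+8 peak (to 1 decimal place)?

1.4

(0.722 + 0.278)^4 gives M 0.2717, M+2 0.4185, M+4 0.2417, M+6 0.0620, M+8 0.0060; the largest is M+2.
P(M+2) = C(4,1) × 0.722^3 × 0.278^1 = 4 × 0.37636705 × 0.2780 = 0.418520 (base)
P(M+8) = C(4,4) × 0.722^0 × 0.278^4 = 1 × 1.0000 × 0.00597282 = 0.005973
Relative intensity = 0.005973 / 0.418520 × 100 = 1.4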